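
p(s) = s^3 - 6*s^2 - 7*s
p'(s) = 3*s^2 - 12*s - 7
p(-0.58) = 1.85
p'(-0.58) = 0.97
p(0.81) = -9.08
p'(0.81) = -14.75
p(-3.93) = -125.86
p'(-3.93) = 86.49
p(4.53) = -61.88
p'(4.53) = 0.20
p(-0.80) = 1.25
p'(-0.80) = 4.52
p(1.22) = -15.65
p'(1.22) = -17.17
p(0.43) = -4.04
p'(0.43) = -11.61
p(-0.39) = 1.76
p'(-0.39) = -1.86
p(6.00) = -42.00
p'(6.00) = 29.00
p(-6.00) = -390.00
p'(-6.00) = 173.00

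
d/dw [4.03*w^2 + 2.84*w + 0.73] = 8.06*w + 2.84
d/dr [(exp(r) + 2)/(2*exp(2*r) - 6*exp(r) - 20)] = -exp(r)/(2*exp(2*r) - 20*exp(r) + 50)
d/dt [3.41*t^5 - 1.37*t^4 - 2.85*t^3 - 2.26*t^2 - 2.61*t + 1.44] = 17.05*t^4 - 5.48*t^3 - 8.55*t^2 - 4.52*t - 2.61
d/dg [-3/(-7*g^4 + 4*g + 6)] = 12*(1 - 7*g^3)/(-7*g^4 + 4*g + 6)^2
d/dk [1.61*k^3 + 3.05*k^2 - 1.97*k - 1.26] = 4.83*k^2 + 6.1*k - 1.97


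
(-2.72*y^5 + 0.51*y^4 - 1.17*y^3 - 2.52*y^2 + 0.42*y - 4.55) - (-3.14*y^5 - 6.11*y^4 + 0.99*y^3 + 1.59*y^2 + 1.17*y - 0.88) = 0.42*y^5 + 6.62*y^4 - 2.16*y^3 - 4.11*y^2 - 0.75*y - 3.67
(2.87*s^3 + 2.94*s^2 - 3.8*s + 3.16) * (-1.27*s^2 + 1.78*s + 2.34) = -3.6449*s^5 + 1.3748*s^4 + 16.775*s^3 - 3.8976*s^2 - 3.2672*s + 7.3944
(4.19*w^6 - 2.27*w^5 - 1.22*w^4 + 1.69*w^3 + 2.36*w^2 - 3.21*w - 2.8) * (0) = 0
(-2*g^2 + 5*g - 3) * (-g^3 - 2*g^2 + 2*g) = 2*g^5 - g^4 - 11*g^3 + 16*g^2 - 6*g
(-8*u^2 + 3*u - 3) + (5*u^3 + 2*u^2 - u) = 5*u^3 - 6*u^2 + 2*u - 3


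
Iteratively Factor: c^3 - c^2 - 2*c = (c)*(c^2 - c - 2) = c*(c - 2)*(c + 1)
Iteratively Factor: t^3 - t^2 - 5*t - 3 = (t - 3)*(t^2 + 2*t + 1) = (t - 3)*(t + 1)*(t + 1)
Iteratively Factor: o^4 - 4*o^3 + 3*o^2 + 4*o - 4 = (o - 2)*(o^3 - 2*o^2 - o + 2) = (o - 2)^2*(o^2 - 1) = (o - 2)^2*(o - 1)*(o + 1)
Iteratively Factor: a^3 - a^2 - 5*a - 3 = (a + 1)*(a^2 - 2*a - 3) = (a + 1)^2*(a - 3)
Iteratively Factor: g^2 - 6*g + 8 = (g - 4)*(g - 2)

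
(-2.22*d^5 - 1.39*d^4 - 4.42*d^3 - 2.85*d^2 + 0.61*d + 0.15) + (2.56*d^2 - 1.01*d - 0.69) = -2.22*d^5 - 1.39*d^4 - 4.42*d^3 - 0.29*d^2 - 0.4*d - 0.54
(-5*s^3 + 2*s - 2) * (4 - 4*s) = 20*s^4 - 20*s^3 - 8*s^2 + 16*s - 8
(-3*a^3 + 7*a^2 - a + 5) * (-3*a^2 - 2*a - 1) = 9*a^5 - 15*a^4 - 8*a^3 - 20*a^2 - 9*a - 5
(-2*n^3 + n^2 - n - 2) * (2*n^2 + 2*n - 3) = -4*n^5 - 2*n^4 + 6*n^3 - 9*n^2 - n + 6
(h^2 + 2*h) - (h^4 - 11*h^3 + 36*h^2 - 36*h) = -h^4 + 11*h^3 - 35*h^2 + 38*h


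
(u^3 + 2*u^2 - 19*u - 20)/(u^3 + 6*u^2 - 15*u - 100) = (u + 1)/(u + 5)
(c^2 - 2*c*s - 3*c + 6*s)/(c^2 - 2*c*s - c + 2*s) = (c - 3)/(c - 1)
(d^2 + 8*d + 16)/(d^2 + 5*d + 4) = (d + 4)/(d + 1)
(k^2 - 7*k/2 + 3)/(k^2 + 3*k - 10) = (k - 3/2)/(k + 5)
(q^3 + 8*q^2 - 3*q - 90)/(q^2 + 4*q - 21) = (q^2 + 11*q + 30)/(q + 7)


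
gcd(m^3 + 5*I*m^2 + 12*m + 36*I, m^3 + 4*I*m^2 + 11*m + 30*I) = m^2 - I*m + 6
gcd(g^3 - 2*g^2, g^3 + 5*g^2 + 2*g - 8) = 1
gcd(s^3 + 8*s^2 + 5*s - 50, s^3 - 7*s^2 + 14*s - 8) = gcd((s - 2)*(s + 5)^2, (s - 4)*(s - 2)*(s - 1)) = s - 2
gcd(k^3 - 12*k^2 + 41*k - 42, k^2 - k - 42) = k - 7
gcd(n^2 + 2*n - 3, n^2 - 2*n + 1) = n - 1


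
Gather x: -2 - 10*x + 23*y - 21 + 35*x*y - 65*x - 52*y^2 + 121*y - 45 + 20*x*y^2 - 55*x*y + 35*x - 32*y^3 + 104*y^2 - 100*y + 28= x*(20*y^2 - 20*y - 40) - 32*y^3 + 52*y^2 + 44*y - 40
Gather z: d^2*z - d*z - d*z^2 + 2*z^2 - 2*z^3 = -2*z^3 + z^2*(2 - d) + z*(d^2 - d)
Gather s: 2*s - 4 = 2*s - 4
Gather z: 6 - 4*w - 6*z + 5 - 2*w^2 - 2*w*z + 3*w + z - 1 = -2*w^2 - w + z*(-2*w - 5) + 10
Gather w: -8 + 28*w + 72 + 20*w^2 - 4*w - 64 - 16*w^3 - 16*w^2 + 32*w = -16*w^3 + 4*w^2 + 56*w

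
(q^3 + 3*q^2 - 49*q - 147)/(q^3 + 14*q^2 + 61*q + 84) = (q - 7)/(q + 4)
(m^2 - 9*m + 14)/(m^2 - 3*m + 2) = (m - 7)/(m - 1)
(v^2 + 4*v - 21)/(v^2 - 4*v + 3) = (v + 7)/(v - 1)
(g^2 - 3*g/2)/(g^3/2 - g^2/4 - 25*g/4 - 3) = 2*g*(3 - 2*g)/(-2*g^3 + g^2 + 25*g + 12)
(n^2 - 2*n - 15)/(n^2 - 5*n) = (n + 3)/n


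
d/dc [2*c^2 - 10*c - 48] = 4*c - 10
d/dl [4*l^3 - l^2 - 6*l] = 12*l^2 - 2*l - 6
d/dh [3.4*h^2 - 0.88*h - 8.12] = 6.8*h - 0.88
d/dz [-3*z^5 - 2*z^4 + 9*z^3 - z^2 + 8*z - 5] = -15*z^4 - 8*z^3 + 27*z^2 - 2*z + 8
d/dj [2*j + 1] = 2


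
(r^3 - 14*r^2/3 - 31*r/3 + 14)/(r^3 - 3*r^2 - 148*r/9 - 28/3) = 3*(r - 1)/(3*r + 2)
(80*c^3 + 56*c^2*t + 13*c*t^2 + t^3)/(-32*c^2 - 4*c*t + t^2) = (20*c^2 + 9*c*t + t^2)/(-8*c + t)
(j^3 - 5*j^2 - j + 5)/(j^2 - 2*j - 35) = (-j^3 + 5*j^2 + j - 5)/(-j^2 + 2*j + 35)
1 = 1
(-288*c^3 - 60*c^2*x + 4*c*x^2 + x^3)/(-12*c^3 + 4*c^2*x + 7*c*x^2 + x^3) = (-48*c^2 - 2*c*x + x^2)/(-2*c^2 + c*x + x^2)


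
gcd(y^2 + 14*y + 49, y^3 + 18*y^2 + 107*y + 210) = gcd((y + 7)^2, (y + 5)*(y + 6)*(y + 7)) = y + 7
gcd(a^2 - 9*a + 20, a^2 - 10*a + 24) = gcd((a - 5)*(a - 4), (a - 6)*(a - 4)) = a - 4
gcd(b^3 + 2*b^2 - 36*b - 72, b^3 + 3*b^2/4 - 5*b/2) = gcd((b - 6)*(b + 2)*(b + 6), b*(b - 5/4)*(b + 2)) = b + 2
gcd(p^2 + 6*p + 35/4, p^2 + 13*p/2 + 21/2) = p + 7/2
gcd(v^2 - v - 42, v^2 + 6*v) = v + 6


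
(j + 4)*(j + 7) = j^2 + 11*j + 28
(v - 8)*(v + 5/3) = v^2 - 19*v/3 - 40/3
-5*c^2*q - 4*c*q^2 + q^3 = q*(-5*c + q)*(c + q)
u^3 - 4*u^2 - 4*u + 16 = (u - 4)*(u - 2)*(u + 2)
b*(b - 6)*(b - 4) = b^3 - 10*b^2 + 24*b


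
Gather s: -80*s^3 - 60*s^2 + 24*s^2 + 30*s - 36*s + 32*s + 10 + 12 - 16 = -80*s^3 - 36*s^2 + 26*s + 6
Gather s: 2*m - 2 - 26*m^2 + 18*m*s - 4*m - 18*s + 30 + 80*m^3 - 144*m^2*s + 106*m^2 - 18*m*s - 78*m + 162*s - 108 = 80*m^3 + 80*m^2 - 80*m + s*(144 - 144*m^2) - 80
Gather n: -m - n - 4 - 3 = -m - n - 7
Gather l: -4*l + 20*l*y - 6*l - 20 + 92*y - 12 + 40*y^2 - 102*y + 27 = l*(20*y - 10) + 40*y^2 - 10*y - 5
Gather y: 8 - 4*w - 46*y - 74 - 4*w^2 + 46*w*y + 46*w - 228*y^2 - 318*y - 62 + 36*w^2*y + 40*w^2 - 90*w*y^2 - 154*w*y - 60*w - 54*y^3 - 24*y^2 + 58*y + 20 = 36*w^2 - 18*w - 54*y^3 + y^2*(-90*w - 252) + y*(36*w^2 - 108*w - 306) - 108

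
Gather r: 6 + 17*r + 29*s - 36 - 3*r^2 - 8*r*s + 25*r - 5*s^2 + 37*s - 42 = -3*r^2 + r*(42 - 8*s) - 5*s^2 + 66*s - 72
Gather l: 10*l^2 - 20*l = 10*l^2 - 20*l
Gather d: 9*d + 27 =9*d + 27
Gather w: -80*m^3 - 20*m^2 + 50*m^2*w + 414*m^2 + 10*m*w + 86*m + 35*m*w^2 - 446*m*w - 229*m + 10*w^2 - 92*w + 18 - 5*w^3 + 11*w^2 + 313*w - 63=-80*m^3 + 394*m^2 - 143*m - 5*w^3 + w^2*(35*m + 21) + w*(50*m^2 - 436*m + 221) - 45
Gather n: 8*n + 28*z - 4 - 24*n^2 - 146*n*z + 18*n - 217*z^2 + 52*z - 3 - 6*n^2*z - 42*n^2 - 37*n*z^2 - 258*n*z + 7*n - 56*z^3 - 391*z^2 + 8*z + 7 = n^2*(-6*z - 66) + n*(-37*z^2 - 404*z + 33) - 56*z^3 - 608*z^2 + 88*z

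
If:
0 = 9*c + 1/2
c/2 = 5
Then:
No Solution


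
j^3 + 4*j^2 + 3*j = j*(j + 1)*(j + 3)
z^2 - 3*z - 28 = (z - 7)*(z + 4)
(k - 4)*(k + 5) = k^2 + k - 20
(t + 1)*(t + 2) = t^2 + 3*t + 2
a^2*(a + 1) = a^3 + a^2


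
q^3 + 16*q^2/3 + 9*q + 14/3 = (q + 1)*(q + 2)*(q + 7/3)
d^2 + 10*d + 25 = (d + 5)^2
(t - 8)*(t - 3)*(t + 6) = t^3 - 5*t^2 - 42*t + 144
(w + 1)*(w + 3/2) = w^2 + 5*w/2 + 3/2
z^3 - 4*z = z*(z - 2)*(z + 2)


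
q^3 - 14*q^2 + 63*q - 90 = (q - 6)*(q - 5)*(q - 3)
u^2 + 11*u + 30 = (u + 5)*(u + 6)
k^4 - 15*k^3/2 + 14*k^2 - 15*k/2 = k*(k - 5)*(k - 3/2)*(k - 1)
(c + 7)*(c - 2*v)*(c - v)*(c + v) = c^4 - 2*c^3*v + 7*c^3 - c^2*v^2 - 14*c^2*v + 2*c*v^3 - 7*c*v^2 + 14*v^3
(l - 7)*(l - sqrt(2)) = l^2 - 7*l - sqrt(2)*l + 7*sqrt(2)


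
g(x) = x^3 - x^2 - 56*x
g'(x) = 3*x^2 - 2*x - 56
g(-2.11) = 104.31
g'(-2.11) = -38.42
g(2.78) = -141.92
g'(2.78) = -38.37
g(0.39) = -21.93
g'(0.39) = -56.32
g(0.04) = -2.24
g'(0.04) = -56.08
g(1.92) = -104.13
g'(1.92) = -48.78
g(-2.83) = 127.81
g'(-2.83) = -26.31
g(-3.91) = 143.90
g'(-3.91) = -2.32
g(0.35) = -19.68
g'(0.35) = -56.33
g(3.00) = -150.00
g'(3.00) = -35.00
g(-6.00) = 84.00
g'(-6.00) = 64.00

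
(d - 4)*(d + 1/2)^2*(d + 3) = d^4 - 51*d^2/4 - 49*d/4 - 3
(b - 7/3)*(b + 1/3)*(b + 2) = b^3 - 43*b/9 - 14/9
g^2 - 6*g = g*(g - 6)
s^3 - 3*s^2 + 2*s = s*(s - 2)*(s - 1)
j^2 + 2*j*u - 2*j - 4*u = (j - 2)*(j + 2*u)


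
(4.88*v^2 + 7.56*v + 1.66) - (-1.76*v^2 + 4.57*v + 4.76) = 6.64*v^2 + 2.99*v - 3.1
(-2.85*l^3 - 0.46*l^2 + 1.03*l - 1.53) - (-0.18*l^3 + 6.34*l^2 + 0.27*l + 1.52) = -2.67*l^3 - 6.8*l^2 + 0.76*l - 3.05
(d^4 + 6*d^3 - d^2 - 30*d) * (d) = d^5 + 6*d^4 - d^3 - 30*d^2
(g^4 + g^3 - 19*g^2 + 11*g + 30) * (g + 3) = g^5 + 4*g^4 - 16*g^3 - 46*g^2 + 63*g + 90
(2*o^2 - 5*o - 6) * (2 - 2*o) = -4*o^3 + 14*o^2 + 2*o - 12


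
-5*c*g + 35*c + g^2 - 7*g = (-5*c + g)*(g - 7)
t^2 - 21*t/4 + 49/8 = (t - 7/2)*(t - 7/4)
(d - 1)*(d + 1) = d^2 - 1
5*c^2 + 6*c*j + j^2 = (c + j)*(5*c + j)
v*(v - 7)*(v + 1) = v^3 - 6*v^2 - 7*v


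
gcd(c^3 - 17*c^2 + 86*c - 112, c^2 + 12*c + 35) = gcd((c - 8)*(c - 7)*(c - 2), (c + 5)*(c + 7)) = 1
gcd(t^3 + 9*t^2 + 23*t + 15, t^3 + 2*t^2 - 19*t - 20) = t^2 + 6*t + 5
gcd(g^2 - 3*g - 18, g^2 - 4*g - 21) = g + 3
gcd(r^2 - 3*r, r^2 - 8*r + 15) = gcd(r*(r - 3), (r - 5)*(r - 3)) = r - 3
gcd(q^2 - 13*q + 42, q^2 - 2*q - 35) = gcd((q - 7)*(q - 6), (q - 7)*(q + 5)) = q - 7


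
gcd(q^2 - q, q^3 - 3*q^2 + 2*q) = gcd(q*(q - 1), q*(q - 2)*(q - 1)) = q^2 - q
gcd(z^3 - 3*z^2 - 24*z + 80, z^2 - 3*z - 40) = z + 5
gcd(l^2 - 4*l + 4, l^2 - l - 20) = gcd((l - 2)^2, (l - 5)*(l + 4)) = 1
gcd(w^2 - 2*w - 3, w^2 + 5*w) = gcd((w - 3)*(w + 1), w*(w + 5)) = 1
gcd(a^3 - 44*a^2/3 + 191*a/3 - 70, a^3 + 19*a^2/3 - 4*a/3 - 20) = a - 5/3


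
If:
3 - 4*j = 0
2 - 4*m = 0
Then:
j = 3/4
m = 1/2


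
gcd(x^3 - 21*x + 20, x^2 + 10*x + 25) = x + 5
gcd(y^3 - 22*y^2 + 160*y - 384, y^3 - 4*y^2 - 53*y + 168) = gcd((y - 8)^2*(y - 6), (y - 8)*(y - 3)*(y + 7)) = y - 8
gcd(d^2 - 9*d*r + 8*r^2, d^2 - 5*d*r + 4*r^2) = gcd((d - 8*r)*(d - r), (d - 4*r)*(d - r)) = -d + r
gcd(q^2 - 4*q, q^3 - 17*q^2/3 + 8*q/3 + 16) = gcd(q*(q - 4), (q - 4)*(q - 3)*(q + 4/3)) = q - 4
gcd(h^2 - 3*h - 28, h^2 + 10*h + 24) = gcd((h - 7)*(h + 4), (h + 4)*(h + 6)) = h + 4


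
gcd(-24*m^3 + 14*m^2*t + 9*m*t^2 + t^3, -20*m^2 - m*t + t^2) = 4*m + t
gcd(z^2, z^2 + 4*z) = z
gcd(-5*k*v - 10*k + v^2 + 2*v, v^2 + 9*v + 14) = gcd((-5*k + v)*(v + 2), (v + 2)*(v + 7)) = v + 2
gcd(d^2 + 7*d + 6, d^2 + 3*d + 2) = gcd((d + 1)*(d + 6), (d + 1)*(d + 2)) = d + 1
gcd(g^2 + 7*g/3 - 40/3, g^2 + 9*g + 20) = g + 5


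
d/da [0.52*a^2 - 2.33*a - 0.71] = 1.04*a - 2.33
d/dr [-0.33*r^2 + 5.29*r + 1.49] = 5.29 - 0.66*r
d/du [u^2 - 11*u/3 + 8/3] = 2*u - 11/3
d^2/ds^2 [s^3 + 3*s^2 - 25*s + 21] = 6*s + 6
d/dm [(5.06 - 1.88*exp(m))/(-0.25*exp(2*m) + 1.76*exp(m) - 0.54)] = (-0.47*exp(2*m) + 2.53*exp(m) - 7.8904)*exp(m)/(0.0625*exp(4*m) - 0.88*exp(3*m) + 3.3676*exp(2*m) - 1.9008*exp(m) + 0.2916)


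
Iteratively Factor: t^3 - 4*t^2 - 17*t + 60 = (t - 5)*(t^2 + t - 12) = (t - 5)*(t - 3)*(t + 4)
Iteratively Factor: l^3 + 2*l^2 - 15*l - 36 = (l - 4)*(l^2 + 6*l + 9) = (l - 4)*(l + 3)*(l + 3)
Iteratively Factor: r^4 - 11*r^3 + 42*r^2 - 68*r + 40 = (r - 2)*(r^3 - 9*r^2 + 24*r - 20) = (r - 2)^2*(r^2 - 7*r + 10) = (r - 2)^3*(r - 5)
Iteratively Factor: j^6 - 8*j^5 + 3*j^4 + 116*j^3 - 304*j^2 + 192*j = (j - 4)*(j^5 - 4*j^4 - 13*j^3 + 64*j^2 - 48*j) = (j - 4)*(j - 1)*(j^4 - 3*j^3 - 16*j^2 + 48*j) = (j - 4)^2*(j - 1)*(j^3 + j^2 - 12*j) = (j - 4)^2*(j - 1)*(j + 4)*(j^2 - 3*j) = j*(j - 4)^2*(j - 1)*(j + 4)*(j - 3)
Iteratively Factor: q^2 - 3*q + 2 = (q - 2)*(q - 1)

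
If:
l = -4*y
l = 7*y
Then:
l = 0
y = 0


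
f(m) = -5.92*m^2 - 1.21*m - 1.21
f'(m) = -11.84*m - 1.21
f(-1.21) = -8.41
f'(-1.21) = 13.12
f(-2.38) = -31.86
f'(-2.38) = 26.97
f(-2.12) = -25.25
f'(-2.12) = 23.89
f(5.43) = -182.33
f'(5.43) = -65.50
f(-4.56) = -118.79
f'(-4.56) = 52.78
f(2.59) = -44.06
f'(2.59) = -31.88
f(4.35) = -118.49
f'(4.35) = -52.71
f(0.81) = -6.07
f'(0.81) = -10.80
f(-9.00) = -469.84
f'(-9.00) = 105.35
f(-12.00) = -839.17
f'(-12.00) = 140.87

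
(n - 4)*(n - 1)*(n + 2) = n^3 - 3*n^2 - 6*n + 8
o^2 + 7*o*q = o*(o + 7*q)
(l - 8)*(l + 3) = l^2 - 5*l - 24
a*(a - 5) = a^2 - 5*a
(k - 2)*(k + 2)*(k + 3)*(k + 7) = k^4 + 10*k^3 + 17*k^2 - 40*k - 84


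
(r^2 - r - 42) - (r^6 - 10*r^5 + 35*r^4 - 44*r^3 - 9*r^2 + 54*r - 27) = -r^6 + 10*r^5 - 35*r^4 + 44*r^3 + 10*r^2 - 55*r - 15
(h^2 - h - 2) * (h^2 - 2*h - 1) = h^4 - 3*h^3 - h^2 + 5*h + 2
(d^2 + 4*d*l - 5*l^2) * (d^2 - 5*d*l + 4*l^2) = d^4 - d^3*l - 21*d^2*l^2 + 41*d*l^3 - 20*l^4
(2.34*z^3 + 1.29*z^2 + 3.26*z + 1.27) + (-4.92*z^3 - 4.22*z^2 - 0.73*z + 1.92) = -2.58*z^3 - 2.93*z^2 + 2.53*z + 3.19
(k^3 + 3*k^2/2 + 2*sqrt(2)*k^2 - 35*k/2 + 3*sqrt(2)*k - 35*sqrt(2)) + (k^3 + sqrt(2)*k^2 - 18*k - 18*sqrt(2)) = 2*k^3 + 3*k^2/2 + 3*sqrt(2)*k^2 - 71*k/2 + 3*sqrt(2)*k - 53*sqrt(2)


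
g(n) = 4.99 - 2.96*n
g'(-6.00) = -2.96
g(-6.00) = 22.75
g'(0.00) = -2.96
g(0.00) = 4.99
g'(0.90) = -2.96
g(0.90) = 2.33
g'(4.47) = -2.96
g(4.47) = -8.24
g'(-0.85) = -2.96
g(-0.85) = 7.51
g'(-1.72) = -2.96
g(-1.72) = 10.08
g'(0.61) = -2.96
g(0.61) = 3.18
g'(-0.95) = -2.96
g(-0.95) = 7.80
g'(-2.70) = -2.96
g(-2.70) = 12.98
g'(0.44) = -2.96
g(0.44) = 3.69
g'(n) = -2.96000000000000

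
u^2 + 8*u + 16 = (u + 4)^2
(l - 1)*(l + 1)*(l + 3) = l^3 + 3*l^2 - l - 3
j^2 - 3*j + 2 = (j - 2)*(j - 1)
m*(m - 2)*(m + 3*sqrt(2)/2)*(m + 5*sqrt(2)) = m^4 - 2*m^3 + 13*sqrt(2)*m^3/2 - 13*sqrt(2)*m^2 + 15*m^2 - 30*m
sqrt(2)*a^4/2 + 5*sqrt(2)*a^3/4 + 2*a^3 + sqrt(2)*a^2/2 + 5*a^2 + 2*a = a*(a + 1/2)*(a + 2*sqrt(2))*(sqrt(2)*a/2 + sqrt(2))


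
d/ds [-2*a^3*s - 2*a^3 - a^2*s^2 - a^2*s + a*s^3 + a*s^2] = a*(-2*a^2 - 2*a*s - a + 3*s^2 + 2*s)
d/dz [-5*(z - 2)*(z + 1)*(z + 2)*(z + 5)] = -20*z^3 - 90*z^2 - 10*z + 120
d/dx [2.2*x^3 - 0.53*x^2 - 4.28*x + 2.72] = 6.6*x^2 - 1.06*x - 4.28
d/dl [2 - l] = -1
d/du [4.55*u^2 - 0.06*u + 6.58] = 9.1*u - 0.06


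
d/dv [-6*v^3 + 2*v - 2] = 2 - 18*v^2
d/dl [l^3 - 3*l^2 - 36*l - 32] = 3*l^2 - 6*l - 36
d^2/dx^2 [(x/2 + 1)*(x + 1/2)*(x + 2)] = 3*x + 9/2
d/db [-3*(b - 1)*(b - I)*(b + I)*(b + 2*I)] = -12*b^3 + b^2*(9 - 18*I) + b*(-6 + 12*I) + 3 - 6*I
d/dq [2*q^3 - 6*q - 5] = 6*q^2 - 6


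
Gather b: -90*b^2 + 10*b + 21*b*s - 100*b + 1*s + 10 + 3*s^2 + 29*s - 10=-90*b^2 + b*(21*s - 90) + 3*s^2 + 30*s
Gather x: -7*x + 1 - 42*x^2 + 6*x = -42*x^2 - x + 1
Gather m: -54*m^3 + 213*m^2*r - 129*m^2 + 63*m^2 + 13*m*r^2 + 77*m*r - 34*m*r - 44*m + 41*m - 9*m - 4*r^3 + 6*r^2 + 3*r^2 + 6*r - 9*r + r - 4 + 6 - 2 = -54*m^3 + m^2*(213*r - 66) + m*(13*r^2 + 43*r - 12) - 4*r^3 + 9*r^2 - 2*r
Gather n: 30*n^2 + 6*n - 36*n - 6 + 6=30*n^2 - 30*n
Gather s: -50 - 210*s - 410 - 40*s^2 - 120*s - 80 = -40*s^2 - 330*s - 540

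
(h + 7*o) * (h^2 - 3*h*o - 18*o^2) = h^3 + 4*h^2*o - 39*h*o^2 - 126*o^3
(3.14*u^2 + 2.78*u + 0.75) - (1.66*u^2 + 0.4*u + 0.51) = 1.48*u^2 + 2.38*u + 0.24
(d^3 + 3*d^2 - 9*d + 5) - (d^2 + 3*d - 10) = d^3 + 2*d^2 - 12*d + 15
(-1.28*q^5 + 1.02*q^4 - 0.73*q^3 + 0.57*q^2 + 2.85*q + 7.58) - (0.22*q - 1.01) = -1.28*q^5 + 1.02*q^4 - 0.73*q^3 + 0.57*q^2 + 2.63*q + 8.59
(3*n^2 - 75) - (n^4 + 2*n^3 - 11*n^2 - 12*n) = -n^4 - 2*n^3 + 14*n^2 + 12*n - 75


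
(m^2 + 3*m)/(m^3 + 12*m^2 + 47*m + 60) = m/(m^2 + 9*m + 20)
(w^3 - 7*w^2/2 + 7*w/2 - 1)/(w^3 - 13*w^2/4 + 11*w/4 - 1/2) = 2*(2*w - 1)/(4*w - 1)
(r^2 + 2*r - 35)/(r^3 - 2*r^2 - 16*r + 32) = (r^2 + 2*r - 35)/(r^3 - 2*r^2 - 16*r + 32)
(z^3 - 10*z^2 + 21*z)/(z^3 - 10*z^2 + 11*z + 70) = z*(z - 3)/(z^2 - 3*z - 10)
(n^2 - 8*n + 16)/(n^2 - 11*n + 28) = (n - 4)/(n - 7)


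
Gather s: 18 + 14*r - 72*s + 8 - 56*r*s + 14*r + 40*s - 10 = 28*r + s*(-56*r - 32) + 16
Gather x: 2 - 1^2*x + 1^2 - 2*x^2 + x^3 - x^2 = x^3 - 3*x^2 - x + 3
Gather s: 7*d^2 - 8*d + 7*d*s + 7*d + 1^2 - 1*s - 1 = 7*d^2 - d + s*(7*d - 1)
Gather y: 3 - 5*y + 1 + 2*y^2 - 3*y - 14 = 2*y^2 - 8*y - 10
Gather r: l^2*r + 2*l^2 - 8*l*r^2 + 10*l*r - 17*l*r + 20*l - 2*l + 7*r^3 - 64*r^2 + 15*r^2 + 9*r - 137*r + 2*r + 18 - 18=2*l^2 + 18*l + 7*r^3 + r^2*(-8*l - 49) + r*(l^2 - 7*l - 126)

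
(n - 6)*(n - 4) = n^2 - 10*n + 24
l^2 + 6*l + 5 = (l + 1)*(l + 5)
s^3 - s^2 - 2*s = s*(s - 2)*(s + 1)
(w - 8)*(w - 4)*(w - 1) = w^3 - 13*w^2 + 44*w - 32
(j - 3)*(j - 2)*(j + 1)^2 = j^4 - 3*j^3 - 3*j^2 + 7*j + 6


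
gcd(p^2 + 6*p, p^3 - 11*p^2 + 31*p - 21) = 1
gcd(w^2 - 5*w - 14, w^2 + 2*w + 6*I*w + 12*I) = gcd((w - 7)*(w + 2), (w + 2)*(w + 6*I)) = w + 2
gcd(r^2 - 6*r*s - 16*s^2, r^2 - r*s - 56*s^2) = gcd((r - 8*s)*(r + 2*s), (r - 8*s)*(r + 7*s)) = r - 8*s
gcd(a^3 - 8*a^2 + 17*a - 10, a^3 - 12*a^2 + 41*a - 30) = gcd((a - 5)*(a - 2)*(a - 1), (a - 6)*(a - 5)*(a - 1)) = a^2 - 6*a + 5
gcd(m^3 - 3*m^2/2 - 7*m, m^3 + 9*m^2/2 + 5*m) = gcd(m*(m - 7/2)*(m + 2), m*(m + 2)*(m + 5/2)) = m^2 + 2*m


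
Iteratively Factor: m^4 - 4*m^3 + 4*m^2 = (m)*(m^3 - 4*m^2 + 4*m) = m*(m - 2)*(m^2 - 2*m) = m^2*(m - 2)*(m - 2)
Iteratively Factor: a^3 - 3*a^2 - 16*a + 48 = (a + 4)*(a^2 - 7*a + 12) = (a - 4)*(a + 4)*(a - 3)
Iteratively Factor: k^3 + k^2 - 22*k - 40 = (k - 5)*(k^2 + 6*k + 8) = (k - 5)*(k + 2)*(k + 4)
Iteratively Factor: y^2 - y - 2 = (y - 2)*(y + 1)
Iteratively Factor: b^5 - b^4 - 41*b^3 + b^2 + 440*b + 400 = (b - 5)*(b^4 + 4*b^3 - 21*b^2 - 104*b - 80) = (b - 5)*(b + 1)*(b^3 + 3*b^2 - 24*b - 80) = (b - 5)^2*(b + 1)*(b^2 + 8*b + 16) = (b - 5)^2*(b + 1)*(b + 4)*(b + 4)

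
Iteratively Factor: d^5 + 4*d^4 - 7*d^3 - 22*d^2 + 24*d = (d + 4)*(d^4 - 7*d^2 + 6*d) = d*(d + 4)*(d^3 - 7*d + 6) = d*(d + 3)*(d + 4)*(d^2 - 3*d + 2) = d*(d - 1)*(d + 3)*(d + 4)*(d - 2)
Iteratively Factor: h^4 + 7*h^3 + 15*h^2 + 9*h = (h + 1)*(h^3 + 6*h^2 + 9*h) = (h + 1)*(h + 3)*(h^2 + 3*h) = h*(h + 1)*(h + 3)*(h + 3)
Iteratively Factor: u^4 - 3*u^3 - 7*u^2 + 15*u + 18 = (u + 1)*(u^3 - 4*u^2 - 3*u + 18) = (u - 3)*(u + 1)*(u^2 - u - 6) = (u - 3)*(u + 1)*(u + 2)*(u - 3)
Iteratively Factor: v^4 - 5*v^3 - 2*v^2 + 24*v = (v)*(v^3 - 5*v^2 - 2*v + 24) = v*(v - 3)*(v^2 - 2*v - 8) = v*(v - 3)*(v + 2)*(v - 4)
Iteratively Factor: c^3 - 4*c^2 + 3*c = (c - 3)*(c^2 - c) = c*(c - 3)*(c - 1)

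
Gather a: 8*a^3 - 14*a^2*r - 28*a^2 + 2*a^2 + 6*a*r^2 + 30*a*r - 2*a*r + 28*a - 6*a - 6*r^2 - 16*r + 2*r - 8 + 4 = 8*a^3 + a^2*(-14*r - 26) + a*(6*r^2 + 28*r + 22) - 6*r^2 - 14*r - 4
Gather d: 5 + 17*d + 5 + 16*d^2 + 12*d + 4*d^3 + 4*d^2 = 4*d^3 + 20*d^2 + 29*d + 10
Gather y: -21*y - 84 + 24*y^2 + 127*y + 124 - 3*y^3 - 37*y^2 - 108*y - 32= -3*y^3 - 13*y^2 - 2*y + 8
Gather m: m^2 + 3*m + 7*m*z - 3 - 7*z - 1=m^2 + m*(7*z + 3) - 7*z - 4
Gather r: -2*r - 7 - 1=-2*r - 8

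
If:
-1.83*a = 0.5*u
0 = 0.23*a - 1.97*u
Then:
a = 0.00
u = 0.00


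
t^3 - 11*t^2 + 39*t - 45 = (t - 5)*(t - 3)^2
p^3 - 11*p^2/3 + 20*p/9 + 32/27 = (p - 8/3)*(p - 4/3)*(p + 1/3)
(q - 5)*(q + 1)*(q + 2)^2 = q^4 - 17*q^2 - 36*q - 20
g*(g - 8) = g^2 - 8*g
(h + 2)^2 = h^2 + 4*h + 4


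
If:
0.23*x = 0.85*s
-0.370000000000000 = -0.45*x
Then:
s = 0.22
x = 0.82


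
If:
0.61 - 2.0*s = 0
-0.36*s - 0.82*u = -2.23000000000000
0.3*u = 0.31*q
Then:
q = 2.50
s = 0.30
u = 2.59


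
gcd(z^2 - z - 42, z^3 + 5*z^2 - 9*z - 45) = 1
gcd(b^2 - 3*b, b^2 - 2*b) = b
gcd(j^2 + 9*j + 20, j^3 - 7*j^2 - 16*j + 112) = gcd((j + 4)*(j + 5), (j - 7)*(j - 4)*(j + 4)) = j + 4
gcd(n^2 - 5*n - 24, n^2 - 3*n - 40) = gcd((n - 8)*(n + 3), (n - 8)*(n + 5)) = n - 8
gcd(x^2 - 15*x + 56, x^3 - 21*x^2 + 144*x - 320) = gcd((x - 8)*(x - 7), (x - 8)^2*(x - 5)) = x - 8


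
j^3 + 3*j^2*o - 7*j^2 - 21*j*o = j*(j - 7)*(j + 3*o)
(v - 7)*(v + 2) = v^2 - 5*v - 14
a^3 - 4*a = a*(a - 2)*(a + 2)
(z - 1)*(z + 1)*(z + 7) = z^3 + 7*z^2 - z - 7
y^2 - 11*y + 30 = (y - 6)*(y - 5)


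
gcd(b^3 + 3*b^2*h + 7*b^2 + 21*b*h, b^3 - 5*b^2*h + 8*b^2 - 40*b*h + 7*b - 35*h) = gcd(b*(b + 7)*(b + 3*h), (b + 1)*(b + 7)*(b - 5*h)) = b + 7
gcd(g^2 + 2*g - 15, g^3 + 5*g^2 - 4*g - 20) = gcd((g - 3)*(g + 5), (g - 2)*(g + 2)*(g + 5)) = g + 5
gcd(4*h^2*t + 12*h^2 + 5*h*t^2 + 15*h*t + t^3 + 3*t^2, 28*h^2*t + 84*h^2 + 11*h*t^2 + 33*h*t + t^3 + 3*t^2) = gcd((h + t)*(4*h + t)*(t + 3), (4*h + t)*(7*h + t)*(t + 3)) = 4*h*t + 12*h + t^2 + 3*t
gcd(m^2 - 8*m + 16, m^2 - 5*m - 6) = 1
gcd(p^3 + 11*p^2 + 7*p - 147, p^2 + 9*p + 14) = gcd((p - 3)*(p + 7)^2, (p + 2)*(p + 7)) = p + 7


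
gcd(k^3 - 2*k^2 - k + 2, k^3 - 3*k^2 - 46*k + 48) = k - 1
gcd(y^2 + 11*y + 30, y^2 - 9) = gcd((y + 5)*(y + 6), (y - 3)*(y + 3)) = 1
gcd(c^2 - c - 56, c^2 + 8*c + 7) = c + 7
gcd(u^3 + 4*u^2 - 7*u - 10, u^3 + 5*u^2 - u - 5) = u^2 + 6*u + 5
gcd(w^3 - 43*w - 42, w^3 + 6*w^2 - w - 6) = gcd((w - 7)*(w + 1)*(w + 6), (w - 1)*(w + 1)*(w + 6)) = w^2 + 7*w + 6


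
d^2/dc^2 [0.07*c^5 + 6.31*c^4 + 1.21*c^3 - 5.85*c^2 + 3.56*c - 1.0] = 1.4*c^3 + 75.72*c^2 + 7.26*c - 11.7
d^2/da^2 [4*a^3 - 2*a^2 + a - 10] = 24*a - 4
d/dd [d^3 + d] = 3*d^2 + 1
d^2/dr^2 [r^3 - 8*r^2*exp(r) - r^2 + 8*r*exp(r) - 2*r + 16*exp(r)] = -8*r^2*exp(r) - 24*r*exp(r) + 6*r + 16*exp(r) - 2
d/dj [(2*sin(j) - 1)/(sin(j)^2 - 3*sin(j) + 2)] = (2*sin(j) + cos(2*j))*cos(j)/((sin(j) - 2)^2*(sin(j) - 1)^2)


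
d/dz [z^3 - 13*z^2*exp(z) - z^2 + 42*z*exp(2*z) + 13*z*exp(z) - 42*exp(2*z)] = -13*z^2*exp(z) + 3*z^2 + 84*z*exp(2*z) - 13*z*exp(z) - 2*z - 42*exp(2*z) + 13*exp(z)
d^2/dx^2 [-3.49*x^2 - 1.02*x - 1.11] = -6.98000000000000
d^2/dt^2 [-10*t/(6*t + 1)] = 120/(6*t + 1)^3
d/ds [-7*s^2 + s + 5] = 1 - 14*s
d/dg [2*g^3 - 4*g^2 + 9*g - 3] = 6*g^2 - 8*g + 9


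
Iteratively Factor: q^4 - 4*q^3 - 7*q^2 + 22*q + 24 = (q - 3)*(q^3 - q^2 - 10*q - 8) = (q - 3)*(q + 2)*(q^2 - 3*q - 4) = (q - 3)*(q + 1)*(q + 2)*(q - 4)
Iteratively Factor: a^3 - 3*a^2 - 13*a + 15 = (a - 1)*(a^2 - 2*a - 15) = (a - 1)*(a + 3)*(a - 5)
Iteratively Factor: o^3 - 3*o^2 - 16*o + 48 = (o - 4)*(o^2 + o - 12) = (o - 4)*(o - 3)*(o + 4)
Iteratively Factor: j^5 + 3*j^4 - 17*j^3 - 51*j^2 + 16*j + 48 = (j + 1)*(j^4 + 2*j^3 - 19*j^2 - 32*j + 48) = (j - 4)*(j + 1)*(j^3 + 6*j^2 + 5*j - 12) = (j - 4)*(j - 1)*(j + 1)*(j^2 + 7*j + 12) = (j - 4)*(j - 1)*(j + 1)*(j + 4)*(j + 3)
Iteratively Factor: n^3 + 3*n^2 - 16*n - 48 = (n + 3)*(n^2 - 16) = (n + 3)*(n + 4)*(n - 4)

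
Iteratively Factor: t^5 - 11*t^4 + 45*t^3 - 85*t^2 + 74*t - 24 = (t - 4)*(t^4 - 7*t^3 + 17*t^2 - 17*t + 6) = (t - 4)*(t - 1)*(t^3 - 6*t^2 + 11*t - 6) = (t - 4)*(t - 2)*(t - 1)*(t^2 - 4*t + 3) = (t - 4)*(t - 3)*(t - 2)*(t - 1)*(t - 1)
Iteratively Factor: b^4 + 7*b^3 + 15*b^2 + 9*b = (b + 1)*(b^3 + 6*b^2 + 9*b) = b*(b + 1)*(b^2 + 6*b + 9) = b*(b + 1)*(b + 3)*(b + 3)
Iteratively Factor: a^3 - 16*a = (a - 4)*(a^2 + 4*a) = (a - 4)*(a + 4)*(a)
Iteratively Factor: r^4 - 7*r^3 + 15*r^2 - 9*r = (r - 3)*(r^3 - 4*r^2 + 3*r) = (r - 3)*(r - 1)*(r^2 - 3*r) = (r - 3)^2*(r - 1)*(r)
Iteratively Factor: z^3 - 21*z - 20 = (z + 1)*(z^2 - z - 20) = (z + 1)*(z + 4)*(z - 5)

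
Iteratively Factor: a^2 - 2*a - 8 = (a - 4)*(a + 2)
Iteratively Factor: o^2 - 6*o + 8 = (o - 2)*(o - 4)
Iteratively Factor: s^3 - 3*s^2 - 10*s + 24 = (s - 2)*(s^2 - s - 12) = (s - 2)*(s + 3)*(s - 4)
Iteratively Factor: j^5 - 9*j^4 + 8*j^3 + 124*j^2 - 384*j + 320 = (j - 5)*(j^4 - 4*j^3 - 12*j^2 + 64*j - 64) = (j - 5)*(j - 2)*(j^3 - 2*j^2 - 16*j + 32) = (j - 5)*(j - 4)*(j - 2)*(j^2 + 2*j - 8) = (j - 5)*(j - 4)*(j - 2)^2*(j + 4)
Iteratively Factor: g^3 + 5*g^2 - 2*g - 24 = (g + 4)*(g^2 + g - 6) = (g - 2)*(g + 4)*(g + 3)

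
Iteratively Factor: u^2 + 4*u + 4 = (u + 2)*(u + 2)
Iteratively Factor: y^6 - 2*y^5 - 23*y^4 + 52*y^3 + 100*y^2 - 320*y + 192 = (y - 1)*(y^5 - y^4 - 24*y^3 + 28*y^2 + 128*y - 192) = (y - 4)*(y - 1)*(y^4 + 3*y^3 - 12*y^2 - 20*y + 48) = (y - 4)*(y - 1)*(y + 4)*(y^3 - y^2 - 8*y + 12) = (y - 4)*(y - 1)*(y + 3)*(y + 4)*(y^2 - 4*y + 4) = (y - 4)*(y - 2)*(y - 1)*(y + 3)*(y + 4)*(y - 2)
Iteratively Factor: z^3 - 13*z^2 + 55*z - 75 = (z - 5)*(z^2 - 8*z + 15) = (z - 5)^2*(z - 3)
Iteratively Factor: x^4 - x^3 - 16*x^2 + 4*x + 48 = (x - 4)*(x^3 + 3*x^2 - 4*x - 12) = (x - 4)*(x - 2)*(x^2 + 5*x + 6) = (x - 4)*(x - 2)*(x + 3)*(x + 2)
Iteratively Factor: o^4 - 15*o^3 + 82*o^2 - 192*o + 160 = (o - 5)*(o^3 - 10*o^2 + 32*o - 32) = (o - 5)*(o - 2)*(o^2 - 8*o + 16) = (o - 5)*(o - 4)*(o - 2)*(o - 4)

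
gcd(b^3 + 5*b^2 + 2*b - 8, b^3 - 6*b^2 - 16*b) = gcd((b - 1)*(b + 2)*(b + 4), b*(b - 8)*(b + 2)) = b + 2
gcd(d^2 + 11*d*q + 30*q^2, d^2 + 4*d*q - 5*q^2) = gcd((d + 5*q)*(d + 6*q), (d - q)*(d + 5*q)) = d + 5*q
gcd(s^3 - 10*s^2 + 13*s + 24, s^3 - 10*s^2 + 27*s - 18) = s - 3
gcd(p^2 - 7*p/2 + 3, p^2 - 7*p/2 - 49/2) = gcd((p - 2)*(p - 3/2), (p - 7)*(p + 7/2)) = 1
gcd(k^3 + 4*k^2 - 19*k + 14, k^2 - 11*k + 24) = 1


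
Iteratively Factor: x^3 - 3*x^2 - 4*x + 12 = (x - 3)*(x^2 - 4) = (x - 3)*(x + 2)*(x - 2)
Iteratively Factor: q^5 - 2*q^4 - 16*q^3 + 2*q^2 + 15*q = (q - 5)*(q^4 + 3*q^3 - q^2 - 3*q) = (q - 5)*(q - 1)*(q^3 + 4*q^2 + 3*q) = (q - 5)*(q - 1)*(q + 1)*(q^2 + 3*q) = q*(q - 5)*(q - 1)*(q + 1)*(q + 3)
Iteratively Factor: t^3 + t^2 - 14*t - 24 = (t + 2)*(t^2 - t - 12) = (t + 2)*(t + 3)*(t - 4)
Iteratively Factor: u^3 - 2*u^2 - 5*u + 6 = (u + 2)*(u^2 - 4*u + 3) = (u - 1)*(u + 2)*(u - 3)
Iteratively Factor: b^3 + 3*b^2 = (b)*(b^2 + 3*b) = b^2*(b + 3)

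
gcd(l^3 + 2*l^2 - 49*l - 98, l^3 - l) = 1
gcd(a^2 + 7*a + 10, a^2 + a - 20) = a + 5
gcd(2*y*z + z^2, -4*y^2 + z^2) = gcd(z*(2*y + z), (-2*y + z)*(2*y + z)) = 2*y + z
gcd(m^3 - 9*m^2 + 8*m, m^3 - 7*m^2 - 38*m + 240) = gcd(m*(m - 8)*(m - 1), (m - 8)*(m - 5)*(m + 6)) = m - 8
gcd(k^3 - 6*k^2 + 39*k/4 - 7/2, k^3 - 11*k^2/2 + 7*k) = k^2 - 11*k/2 + 7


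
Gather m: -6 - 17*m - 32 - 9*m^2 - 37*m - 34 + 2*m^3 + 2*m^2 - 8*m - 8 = 2*m^3 - 7*m^2 - 62*m - 80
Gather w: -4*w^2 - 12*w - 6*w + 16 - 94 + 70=-4*w^2 - 18*w - 8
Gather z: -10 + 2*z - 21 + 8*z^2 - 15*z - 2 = 8*z^2 - 13*z - 33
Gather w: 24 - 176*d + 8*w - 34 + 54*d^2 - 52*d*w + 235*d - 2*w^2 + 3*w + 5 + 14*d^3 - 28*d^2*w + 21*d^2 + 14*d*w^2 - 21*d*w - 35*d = 14*d^3 + 75*d^2 + 24*d + w^2*(14*d - 2) + w*(-28*d^2 - 73*d + 11) - 5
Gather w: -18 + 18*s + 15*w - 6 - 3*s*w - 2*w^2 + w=18*s - 2*w^2 + w*(16 - 3*s) - 24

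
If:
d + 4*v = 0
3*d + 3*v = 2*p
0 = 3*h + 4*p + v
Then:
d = -4*v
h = 17*v/3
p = -9*v/2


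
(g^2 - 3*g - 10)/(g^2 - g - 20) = (g + 2)/(g + 4)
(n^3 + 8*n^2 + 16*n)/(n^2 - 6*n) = (n^2 + 8*n + 16)/(n - 6)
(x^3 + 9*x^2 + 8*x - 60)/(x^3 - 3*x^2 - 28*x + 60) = (x + 6)/(x - 6)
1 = 1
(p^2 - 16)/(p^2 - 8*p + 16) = (p + 4)/(p - 4)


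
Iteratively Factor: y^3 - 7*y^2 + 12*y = (y - 3)*(y^2 - 4*y) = (y - 4)*(y - 3)*(y)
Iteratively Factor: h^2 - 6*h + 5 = (h - 5)*(h - 1)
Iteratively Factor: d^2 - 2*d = (d)*(d - 2)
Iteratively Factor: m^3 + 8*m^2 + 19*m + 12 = (m + 4)*(m^2 + 4*m + 3) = (m + 3)*(m + 4)*(m + 1)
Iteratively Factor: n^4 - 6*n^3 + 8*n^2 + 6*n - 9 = (n + 1)*(n^3 - 7*n^2 + 15*n - 9) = (n - 3)*(n + 1)*(n^2 - 4*n + 3) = (n - 3)*(n - 1)*(n + 1)*(n - 3)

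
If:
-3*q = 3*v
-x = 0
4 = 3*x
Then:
No Solution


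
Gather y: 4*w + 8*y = 4*w + 8*y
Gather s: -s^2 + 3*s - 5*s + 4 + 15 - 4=-s^2 - 2*s + 15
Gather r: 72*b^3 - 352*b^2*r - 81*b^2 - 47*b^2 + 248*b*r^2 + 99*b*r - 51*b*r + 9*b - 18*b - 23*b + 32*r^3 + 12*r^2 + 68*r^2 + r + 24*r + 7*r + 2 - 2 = 72*b^3 - 128*b^2 - 32*b + 32*r^3 + r^2*(248*b + 80) + r*(-352*b^2 + 48*b + 32)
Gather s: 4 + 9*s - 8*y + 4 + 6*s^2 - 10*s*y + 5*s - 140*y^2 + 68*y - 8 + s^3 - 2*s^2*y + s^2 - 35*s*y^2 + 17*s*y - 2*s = s^3 + s^2*(7 - 2*y) + s*(-35*y^2 + 7*y + 12) - 140*y^2 + 60*y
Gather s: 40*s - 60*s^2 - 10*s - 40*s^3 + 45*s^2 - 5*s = -40*s^3 - 15*s^2 + 25*s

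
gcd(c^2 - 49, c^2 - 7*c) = c - 7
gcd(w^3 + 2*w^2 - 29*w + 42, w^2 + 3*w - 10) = w - 2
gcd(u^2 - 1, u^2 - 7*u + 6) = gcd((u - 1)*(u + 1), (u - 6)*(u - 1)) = u - 1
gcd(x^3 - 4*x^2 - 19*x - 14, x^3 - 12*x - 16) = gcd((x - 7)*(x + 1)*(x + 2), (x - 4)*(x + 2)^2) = x + 2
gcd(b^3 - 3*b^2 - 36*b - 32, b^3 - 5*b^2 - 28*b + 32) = b^2 - 4*b - 32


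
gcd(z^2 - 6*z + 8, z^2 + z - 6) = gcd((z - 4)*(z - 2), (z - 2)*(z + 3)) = z - 2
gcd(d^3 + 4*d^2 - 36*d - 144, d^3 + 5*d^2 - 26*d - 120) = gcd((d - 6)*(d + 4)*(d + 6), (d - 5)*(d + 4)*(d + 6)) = d^2 + 10*d + 24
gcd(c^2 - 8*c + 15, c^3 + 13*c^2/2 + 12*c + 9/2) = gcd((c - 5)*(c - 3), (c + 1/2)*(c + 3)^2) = 1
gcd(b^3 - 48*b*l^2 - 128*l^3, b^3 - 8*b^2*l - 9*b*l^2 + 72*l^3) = b - 8*l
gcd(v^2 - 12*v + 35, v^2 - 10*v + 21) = v - 7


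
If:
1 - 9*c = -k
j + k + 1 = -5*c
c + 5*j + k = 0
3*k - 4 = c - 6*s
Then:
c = -1/60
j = 7/30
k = -23/20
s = 223/180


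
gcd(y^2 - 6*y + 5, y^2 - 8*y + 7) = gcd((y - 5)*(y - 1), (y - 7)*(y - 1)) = y - 1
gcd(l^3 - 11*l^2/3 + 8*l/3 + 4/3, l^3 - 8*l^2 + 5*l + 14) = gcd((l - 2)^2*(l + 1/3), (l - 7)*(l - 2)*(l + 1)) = l - 2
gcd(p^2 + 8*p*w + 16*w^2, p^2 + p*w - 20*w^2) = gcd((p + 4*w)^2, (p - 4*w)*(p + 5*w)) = 1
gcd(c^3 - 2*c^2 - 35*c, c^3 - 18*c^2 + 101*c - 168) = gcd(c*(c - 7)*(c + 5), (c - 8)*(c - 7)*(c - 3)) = c - 7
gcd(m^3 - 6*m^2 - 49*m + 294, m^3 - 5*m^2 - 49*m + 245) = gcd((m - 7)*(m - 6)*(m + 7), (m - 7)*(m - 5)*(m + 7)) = m^2 - 49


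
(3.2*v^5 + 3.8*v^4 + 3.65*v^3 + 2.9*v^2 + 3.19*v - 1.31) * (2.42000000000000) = 7.744*v^5 + 9.196*v^4 + 8.833*v^3 + 7.018*v^2 + 7.7198*v - 3.1702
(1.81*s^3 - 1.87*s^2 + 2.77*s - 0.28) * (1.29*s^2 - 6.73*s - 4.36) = 2.3349*s^5 - 14.5936*s^4 + 8.2668*s^3 - 10.8501*s^2 - 10.1928*s + 1.2208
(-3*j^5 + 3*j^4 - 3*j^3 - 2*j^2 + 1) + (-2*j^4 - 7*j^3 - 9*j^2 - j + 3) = -3*j^5 + j^4 - 10*j^3 - 11*j^2 - j + 4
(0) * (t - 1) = 0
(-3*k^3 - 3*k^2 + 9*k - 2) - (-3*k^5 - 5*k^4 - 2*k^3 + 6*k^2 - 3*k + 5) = 3*k^5 + 5*k^4 - k^3 - 9*k^2 + 12*k - 7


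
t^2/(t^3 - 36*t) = t/(t^2 - 36)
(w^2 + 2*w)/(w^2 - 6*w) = (w + 2)/(w - 6)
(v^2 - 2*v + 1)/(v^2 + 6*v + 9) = (v^2 - 2*v + 1)/(v^2 + 6*v + 9)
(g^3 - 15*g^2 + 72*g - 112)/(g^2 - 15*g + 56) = (g^2 - 8*g + 16)/(g - 8)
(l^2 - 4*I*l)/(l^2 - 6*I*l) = (l - 4*I)/(l - 6*I)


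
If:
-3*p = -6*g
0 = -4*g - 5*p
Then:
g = 0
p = 0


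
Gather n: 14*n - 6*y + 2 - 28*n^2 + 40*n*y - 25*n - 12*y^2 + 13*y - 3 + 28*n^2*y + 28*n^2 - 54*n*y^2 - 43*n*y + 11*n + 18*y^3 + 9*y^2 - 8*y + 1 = 28*n^2*y + n*(-54*y^2 - 3*y) + 18*y^3 - 3*y^2 - y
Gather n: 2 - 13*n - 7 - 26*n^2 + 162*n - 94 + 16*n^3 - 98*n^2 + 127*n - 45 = 16*n^3 - 124*n^2 + 276*n - 144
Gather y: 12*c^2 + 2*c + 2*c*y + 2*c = 12*c^2 + 2*c*y + 4*c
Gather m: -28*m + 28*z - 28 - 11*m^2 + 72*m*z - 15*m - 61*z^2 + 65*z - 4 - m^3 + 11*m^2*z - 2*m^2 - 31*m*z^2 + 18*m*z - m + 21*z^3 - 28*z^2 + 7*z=-m^3 + m^2*(11*z - 13) + m*(-31*z^2 + 90*z - 44) + 21*z^3 - 89*z^2 + 100*z - 32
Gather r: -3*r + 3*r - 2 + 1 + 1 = 0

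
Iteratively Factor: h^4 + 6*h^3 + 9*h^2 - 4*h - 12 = (h + 2)*(h^3 + 4*h^2 + h - 6) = (h - 1)*(h + 2)*(h^2 + 5*h + 6) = (h - 1)*(h + 2)^2*(h + 3)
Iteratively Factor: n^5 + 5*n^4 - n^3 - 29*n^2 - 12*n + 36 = (n - 1)*(n^4 + 6*n^3 + 5*n^2 - 24*n - 36) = (n - 2)*(n - 1)*(n^3 + 8*n^2 + 21*n + 18) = (n - 2)*(n - 1)*(n + 3)*(n^2 + 5*n + 6) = (n - 2)*(n - 1)*(n + 3)^2*(n + 2)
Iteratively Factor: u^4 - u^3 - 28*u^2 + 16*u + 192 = (u - 4)*(u^3 + 3*u^2 - 16*u - 48) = (u - 4)^2*(u^2 + 7*u + 12) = (u - 4)^2*(u + 4)*(u + 3)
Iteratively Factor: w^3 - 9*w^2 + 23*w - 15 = (w - 1)*(w^2 - 8*w + 15) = (w - 5)*(w - 1)*(w - 3)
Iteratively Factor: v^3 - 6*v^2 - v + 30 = (v - 5)*(v^2 - v - 6) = (v - 5)*(v - 3)*(v + 2)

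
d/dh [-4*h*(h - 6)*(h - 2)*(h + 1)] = -16*h^3 + 84*h^2 - 32*h - 48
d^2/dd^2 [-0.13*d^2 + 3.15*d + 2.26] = -0.260000000000000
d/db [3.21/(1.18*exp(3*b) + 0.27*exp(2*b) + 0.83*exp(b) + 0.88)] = (-11.3634*exp(2*b) - 1.7334*exp(b) - 2.6643)*exp(b)/(1.18*exp(3*b) + 0.27*exp(2*b) + 0.83*exp(b) + 0.88)^2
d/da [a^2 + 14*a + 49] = 2*a + 14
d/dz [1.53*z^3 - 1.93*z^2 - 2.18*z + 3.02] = 4.59*z^2 - 3.86*z - 2.18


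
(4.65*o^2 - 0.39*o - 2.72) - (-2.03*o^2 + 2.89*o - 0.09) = 6.68*o^2 - 3.28*o - 2.63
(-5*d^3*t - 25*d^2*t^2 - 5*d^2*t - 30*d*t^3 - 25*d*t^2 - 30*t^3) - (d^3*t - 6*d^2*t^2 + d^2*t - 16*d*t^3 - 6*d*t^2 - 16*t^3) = -6*d^3*t - 19*d^2*t^2 - 6*d^2*t - 14*d*t^3 - 19*d*t^2 - 14*t^3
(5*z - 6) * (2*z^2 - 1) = 10*z^3 - 12*z^2 - 5*z + 6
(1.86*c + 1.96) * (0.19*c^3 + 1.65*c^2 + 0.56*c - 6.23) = 0.3534*c^4 + 3.4414*c^3 + 4.2756*c^2 - 10.4902*c - 12.2108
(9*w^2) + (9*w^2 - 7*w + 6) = 18*w^2 - 7*w + 6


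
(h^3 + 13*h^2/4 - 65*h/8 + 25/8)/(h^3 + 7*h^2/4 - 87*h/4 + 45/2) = (2*h^2 + 9*h - 5)/(2*(h^2 + 3*h - 18))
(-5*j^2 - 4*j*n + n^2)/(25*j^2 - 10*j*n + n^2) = (-j - n)/(5*j - n)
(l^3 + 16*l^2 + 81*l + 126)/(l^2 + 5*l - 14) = (l^2 + 9*l + 18)/(l - 2)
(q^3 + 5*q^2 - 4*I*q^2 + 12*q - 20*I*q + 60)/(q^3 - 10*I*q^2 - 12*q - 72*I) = (q + 5)/(q - 6*I)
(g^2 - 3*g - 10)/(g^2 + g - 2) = (g - 5)/(g - 1)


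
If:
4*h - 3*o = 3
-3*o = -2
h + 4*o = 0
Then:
No Solution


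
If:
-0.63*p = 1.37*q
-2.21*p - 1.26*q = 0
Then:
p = 0.00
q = 0.00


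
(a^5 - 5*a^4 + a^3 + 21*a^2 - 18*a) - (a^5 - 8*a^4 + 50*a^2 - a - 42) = 3*a^4 + a^3 - 29*a^2 - 17*a + 42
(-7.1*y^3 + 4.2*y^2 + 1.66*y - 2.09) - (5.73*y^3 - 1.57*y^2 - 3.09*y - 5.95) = -12.83*y^3 + 5.77*y^2 + 4.75*y + 3.86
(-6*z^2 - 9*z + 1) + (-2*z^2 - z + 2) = -8*z^2 - 10*z + 3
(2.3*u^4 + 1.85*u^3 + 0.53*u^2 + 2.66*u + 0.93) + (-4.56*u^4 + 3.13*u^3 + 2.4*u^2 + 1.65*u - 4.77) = -2.26*u^4 + 4.98*u^3 + 2.93*u^2 + 4.31*u - 3.84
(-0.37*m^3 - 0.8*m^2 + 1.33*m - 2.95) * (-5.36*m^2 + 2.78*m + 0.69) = 1.9832*m^5 + 3.2594*m^4 - 9.6081*m^3 + 18.9574*m^2 - 7.2833*m - 2.0355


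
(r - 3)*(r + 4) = r^2 + r - 12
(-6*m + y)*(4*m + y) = -24*m^2 - 2*m*y + y^2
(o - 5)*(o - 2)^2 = o^3 - 9*o^2 + 24*o - 20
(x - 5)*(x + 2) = x^2 - 3*x - 10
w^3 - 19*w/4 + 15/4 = (w - 3/2)*(w - 1)*(w + 5/2)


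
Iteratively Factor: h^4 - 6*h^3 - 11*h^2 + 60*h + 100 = (h + 2)*(h^3 - 8*h^2 + 5*h + 50) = (h - 5)*(h + 2)*(h^2 - 3*h - 10) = (h - 5)^2*(h + 2)*(h + 2)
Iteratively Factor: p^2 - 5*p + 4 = (p - 4)*(p - 1)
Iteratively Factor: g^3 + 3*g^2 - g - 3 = (g + 3)*(g^2 - 1) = (g - 1)*(g + 3)*(g + 1)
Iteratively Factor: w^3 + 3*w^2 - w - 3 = (w + 1)*(w^2 + 2*w - 3) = (w + 1)*(w + 3)*(w - 1)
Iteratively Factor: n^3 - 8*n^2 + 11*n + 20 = (n + 1)*(n^2 - 9*n + 20) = (n - 5)*(n + 1)*(n - 4)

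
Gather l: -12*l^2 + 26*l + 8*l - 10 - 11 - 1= -12*l^2 + 34*l - 22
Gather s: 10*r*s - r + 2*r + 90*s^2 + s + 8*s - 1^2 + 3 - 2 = r + 90*s^2 + s*(10*r + 9)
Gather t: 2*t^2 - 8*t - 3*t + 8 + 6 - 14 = 2*t^2 - 11*t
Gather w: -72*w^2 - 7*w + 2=-72*w^2 - 7*w + 2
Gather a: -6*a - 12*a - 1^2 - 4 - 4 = -18*a - 9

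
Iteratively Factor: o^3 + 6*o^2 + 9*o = (o)*(o^2 + 6*o + 9) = o*(o + 3)*(o + 3)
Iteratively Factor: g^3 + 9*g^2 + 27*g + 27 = (g + 3)*(g^2 + 6*g + 9) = (g + 3)^2*(g + 3)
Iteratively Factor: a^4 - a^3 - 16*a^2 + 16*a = (a - 4)*(a^3 + 3*a^2 - 4*a) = (a - 4)*(a + 4)*(a^2 - a) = (a - 4)*(a - 1)*(a + 4)*(a)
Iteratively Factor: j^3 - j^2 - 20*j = (j - 5)*(j^2 + 4*j) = j*(j - 5)*(j + 4)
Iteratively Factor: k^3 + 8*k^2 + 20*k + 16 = (k + 2)*(k^2 + 6*k + 8) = (k + 2)^2*(k + 4)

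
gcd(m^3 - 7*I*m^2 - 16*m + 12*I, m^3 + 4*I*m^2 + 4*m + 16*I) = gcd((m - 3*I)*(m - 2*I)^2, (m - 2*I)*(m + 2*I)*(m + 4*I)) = m - 2*I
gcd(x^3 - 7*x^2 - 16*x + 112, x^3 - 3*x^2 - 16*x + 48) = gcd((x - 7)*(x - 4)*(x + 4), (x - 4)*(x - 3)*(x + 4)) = x^2 - 16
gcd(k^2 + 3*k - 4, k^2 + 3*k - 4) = k^2 + 3*k - 4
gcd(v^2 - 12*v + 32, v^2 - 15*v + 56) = v - 8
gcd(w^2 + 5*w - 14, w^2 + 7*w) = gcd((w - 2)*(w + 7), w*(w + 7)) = w + 7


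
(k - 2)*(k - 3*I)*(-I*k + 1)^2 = -k^4 + 2*k^3 + I*k^3 - 5*k^2 - 2*I*k^2 + 10*k - 3*I*k + 6*I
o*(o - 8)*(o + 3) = o^3 - 5*o^2 - 24*o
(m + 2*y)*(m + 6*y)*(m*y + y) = m^3*y + 8*m^2*y^2 + m^2*y + 12*m*y^3 + 8*m*y^2 + 12*y^3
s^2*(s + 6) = s^3 + 6*s^2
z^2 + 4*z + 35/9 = (z + 5/3)*(z + 7/3)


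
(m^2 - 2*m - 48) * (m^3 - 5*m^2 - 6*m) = m^5 - 7*m^4 - 44*m^3 + 252*m^2 + 288*m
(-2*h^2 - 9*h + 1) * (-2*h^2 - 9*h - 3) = 4*h^4 + 36*h^3 + 85*h^2 + 18*h - 3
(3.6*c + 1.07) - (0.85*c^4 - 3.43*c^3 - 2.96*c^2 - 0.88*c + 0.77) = -0.85*c^4 + 3.43*c^3 + 2.96*c^2 + 4.48*c + 0.3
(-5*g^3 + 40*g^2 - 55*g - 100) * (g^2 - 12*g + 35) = -5*g^5 + 100*g^4 - 710*g^3 + 1960*g^2 - 725*g - 3500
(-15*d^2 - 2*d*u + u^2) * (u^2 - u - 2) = -15*d^2*u^2 + 15*d^2*u + 30*d^2 - 2*d*u^3 + 2*d*u^2 + 4*d*u + u^4 - u^3 - 2*u^2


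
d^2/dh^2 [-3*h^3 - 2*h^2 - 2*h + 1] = -18*h - 4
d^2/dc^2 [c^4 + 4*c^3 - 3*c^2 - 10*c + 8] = 12*c^2 + 24*c - 6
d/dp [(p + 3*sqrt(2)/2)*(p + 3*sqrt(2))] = 2*p + 9*sqrt(2)/2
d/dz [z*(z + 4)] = 2*z + 4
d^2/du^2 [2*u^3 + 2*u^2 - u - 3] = 12*u + 4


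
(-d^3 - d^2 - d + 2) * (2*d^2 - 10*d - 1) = -2*d^5 + 8*d^4 + 9*d^3 + 15*d^2 - 19*d - 2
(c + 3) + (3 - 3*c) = 6 - 2*c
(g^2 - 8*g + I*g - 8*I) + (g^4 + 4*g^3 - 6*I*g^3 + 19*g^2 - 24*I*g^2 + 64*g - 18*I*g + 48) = g^4 + 4*g^3 - 6*I*g^3 + 20*g^2 - 24*I*g^2 + 56*g - 17*I*g + 48 - 8*I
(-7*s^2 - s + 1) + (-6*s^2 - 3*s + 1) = -13*s^2 - 4*s + 2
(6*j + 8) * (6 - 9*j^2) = -54*j^3 - 72*j^2 + 36*j + 48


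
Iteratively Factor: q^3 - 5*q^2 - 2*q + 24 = (q - 4)*(q^2 - q - 6) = (q - 4)*(q - 3)*(q + 2)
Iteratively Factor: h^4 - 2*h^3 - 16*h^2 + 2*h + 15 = (h - 1)*(h^3 - h^2 - 17*h - 15) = (h - 1)*(h + 3)*(h^2 - 4*h - 5) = (h - 1)*(h + 1)*(h + 3)*(h - 5)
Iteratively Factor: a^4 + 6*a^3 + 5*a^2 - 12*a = (a + 3)*(a^3 + 3*a^2 - 4*a) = a*(a + 3)*(a^2 + 3*a - 4) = a*(a + 3)*(a + 4)*(a - 1)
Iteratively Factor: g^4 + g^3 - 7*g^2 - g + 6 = (g - 2)*(g^3 + 3*g^2 - g - 3) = (g - 2)*(g + 3)*(g^2 - 1) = (g - 2)*(g - 1)*(g + 3)*(g + 1)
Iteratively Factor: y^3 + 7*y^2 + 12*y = (y + 4)*(y^2 + 3*y) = y*(y + 4)*(y + 3)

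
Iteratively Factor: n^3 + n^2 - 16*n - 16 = (n - 4)*(n^2 + 5*n + 4) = (n - 4)*(n + 1)*(n + 4)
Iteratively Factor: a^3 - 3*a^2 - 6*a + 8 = (a + 2)*(a^2 - 5*a + 4) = (a - 4)*(a + 2)*(a - 1)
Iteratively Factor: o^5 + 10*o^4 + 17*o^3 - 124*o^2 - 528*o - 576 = (o + 3)*(o^4 + 7*o^3 - 4*o^2 - 112*o - 192) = (o + 3)*(o + 4)*(o^3 + 3*o^2 - 16*o - 48) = (o + 3)^2*(o + 4)*(o^2 - 16) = (o - 4)*(o + 3)^2*(o + 4)*(o + 4)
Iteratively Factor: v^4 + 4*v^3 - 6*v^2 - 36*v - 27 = (v + 3)*(v^3 + v^2 - 9*v - 9) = (v + 3)^2*(v^2 - 2*v - 3) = (v - 3)*(v + 3)^2*(v + 1)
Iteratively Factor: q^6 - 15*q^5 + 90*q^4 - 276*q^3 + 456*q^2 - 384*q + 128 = (q - 4)*(q^5 - 11*q^4 + 46*q^3 - 92*q^2 + 88*q - 32) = (q - 4)*(q - 1)*(q^4 - 10*q^3 + 36*q^2 - 56*q + 32) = (q - 4)*(q - 2)*(q - 1)*(q^3 - 8*q^2 + 20*q - 16) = (q - 4)*(q - 2)^2*(q - 1)*(q^2 - 6*q + 8) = (q - 4)*(q - 2)^3*(q - 1)*(q - 4)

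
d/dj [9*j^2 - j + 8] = 18*j - 1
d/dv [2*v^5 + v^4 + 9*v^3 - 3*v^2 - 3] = v*(10*v^3 + 4*v^2 + 27*v - 6)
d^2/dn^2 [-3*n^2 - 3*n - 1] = -6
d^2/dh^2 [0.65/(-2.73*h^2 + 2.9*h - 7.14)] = (9.68877*h^2 - 10.2921*h - 0.65*(5.46*h - 2.9)*(10.92*h - 5.8) + 25.33986)/(2.73*h^2 - 2.9*h + 7.14)^3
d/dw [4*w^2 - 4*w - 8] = 8*w - 4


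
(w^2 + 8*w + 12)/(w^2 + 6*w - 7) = (w^2 + 8*w + 12)/(w^2 + 6*w - 7)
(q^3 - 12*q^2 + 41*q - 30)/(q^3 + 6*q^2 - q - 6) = (q^2 - 11*q + 30)/(q^2 + 7*q + 6)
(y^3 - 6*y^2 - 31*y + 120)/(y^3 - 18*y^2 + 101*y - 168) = (y + 5)/(y - 7)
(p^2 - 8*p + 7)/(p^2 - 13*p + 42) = (p - 1)/(p - 6)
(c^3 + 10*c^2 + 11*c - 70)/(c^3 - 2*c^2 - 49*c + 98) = (c + 5)/(c - 7)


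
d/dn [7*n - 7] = 7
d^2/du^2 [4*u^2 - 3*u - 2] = 8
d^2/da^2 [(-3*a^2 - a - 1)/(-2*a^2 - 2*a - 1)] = 2*(-8*a^3 - 6*a^2 + 6*a + 3)/(8*a^6 + 24*a^5 + 36*a^4 + 32*a^3 + 18*a^2 + 6*a + 1)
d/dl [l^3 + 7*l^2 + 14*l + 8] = 3*l^2 + 14*l + 14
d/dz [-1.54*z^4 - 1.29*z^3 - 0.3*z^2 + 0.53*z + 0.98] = -6.16*z^3 - 3.87*z^2 - 0.6*z + 0.53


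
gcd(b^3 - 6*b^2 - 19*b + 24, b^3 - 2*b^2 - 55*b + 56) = b^2 - 9*b + 8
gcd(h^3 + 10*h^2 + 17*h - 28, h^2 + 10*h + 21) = h + 7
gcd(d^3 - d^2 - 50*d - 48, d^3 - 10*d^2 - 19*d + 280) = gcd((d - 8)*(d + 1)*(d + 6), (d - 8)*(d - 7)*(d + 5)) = d - 8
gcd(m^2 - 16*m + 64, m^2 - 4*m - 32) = m - 8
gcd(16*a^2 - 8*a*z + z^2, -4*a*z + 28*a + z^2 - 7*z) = -4*a + z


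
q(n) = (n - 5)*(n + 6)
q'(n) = 2*n + 1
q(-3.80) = -19.36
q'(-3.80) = -6.60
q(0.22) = -29.73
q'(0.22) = 1.44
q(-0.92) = -30.07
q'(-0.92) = -0.84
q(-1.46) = -29.33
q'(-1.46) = -1.92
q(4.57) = -4.55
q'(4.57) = 10.14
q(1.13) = -27.59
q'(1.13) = 3.26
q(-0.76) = -30.18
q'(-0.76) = -0.52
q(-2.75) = -25.19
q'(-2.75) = -4.50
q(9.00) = 60.00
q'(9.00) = 19.00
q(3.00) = -18.00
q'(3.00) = 7.00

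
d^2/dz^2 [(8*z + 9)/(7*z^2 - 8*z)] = 2*(392*z^3 + 1323*z^2 - 1512*z + 576)/(z^3*(343*z^3 - 1176*z^2 + 1344*z - 512))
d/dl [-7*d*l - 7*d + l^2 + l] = -7*d + 2*l + 1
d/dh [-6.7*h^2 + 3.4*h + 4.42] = 3.4 - 13.4*h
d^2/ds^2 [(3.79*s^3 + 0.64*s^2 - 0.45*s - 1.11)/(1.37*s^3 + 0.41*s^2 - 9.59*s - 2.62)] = (-1.85525399999999*s^6 + 293.697312*s^5 + 187.180086*s^4 + 720.502938*s^3 + 642.484392*s^2 + 155.477166*s - 175.154254)/(2.571353*s^9 + 2.308587*s^8 - 53.307522*s^7 - 47.003731*s^6 + 364.32273*s^5 + 318.333573*s^4 - 791.951927*s^3 - 714.426054*s^2 - 197.488788*s - 17.984728)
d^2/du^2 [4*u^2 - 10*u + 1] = 8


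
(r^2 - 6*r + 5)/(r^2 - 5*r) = (r - 1)/r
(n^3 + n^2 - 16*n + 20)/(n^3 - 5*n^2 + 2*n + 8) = (n^2 + 3*n - 10)/(n^2 - 3*n - 4)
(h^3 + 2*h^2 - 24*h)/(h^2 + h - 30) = h*(h - 4)/(h - 5)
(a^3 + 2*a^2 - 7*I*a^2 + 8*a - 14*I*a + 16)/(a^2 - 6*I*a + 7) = (a^2 + a*(2 - 8*I) - 16*I)/(a - 7*I)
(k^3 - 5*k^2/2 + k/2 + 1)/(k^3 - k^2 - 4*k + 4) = (k + 1/2)/(k + 2)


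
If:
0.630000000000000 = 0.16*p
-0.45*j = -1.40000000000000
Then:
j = 3.11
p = 3.94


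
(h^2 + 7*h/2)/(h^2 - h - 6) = h*(2*h + 7)/(2*(h^2 - h - 6))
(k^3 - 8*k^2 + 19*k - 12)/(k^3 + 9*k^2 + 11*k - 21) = (k^2 - 7*k + 12)/(k^2 + 10*k + 21)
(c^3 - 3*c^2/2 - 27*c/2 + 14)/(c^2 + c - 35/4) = 2*(c^2 - 5*c + 4)/(2*c - 5)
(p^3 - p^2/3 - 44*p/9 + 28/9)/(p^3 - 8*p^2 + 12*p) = (9*p^2 + 15*p - 14)/(9*p*(p - 6))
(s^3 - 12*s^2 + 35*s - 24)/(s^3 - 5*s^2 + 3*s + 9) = (s^2 - 9*s + 8)/(s^2 - 2*s - 3)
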